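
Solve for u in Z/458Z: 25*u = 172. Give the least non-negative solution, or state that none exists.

gcd(25, 458) = 1, so a unique solution mod 458 exists.
25⁻¹ ≡ 55 (mod 458).
u ≡ 55*172 ≡ 300 (mod 458).

300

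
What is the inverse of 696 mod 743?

743 = 1·696 + 47
696 = 14·47 + 38
47 = 1·38 + 9
38 = 4·9 + 2
9 = 4·2 + 1
2 = 2·1 + 0
gcd(696, 743) = 1, so the inverse exists.
Bézout: 1 = 311·743 − 332·696.
So 696⁻¹ ≡ −332 ≡ 411 (mod 743).

411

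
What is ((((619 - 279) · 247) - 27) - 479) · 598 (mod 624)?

619 - 279 = 340
340 · 247 = 83980 ≡ 364 (mod 624)
364 - 27 = 337
337 - 479 = -142 ≡ 482 (mod 624)
482 · 598 = 288236 ≡ 572 (mod 624)

572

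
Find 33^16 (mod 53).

16

Compute successive squares:
33^1 ≡ 33 (mod 53)
33^2 ≡ 33^2 = 1089 ≡ 29 (mod 53)
33^4 ≡ 29^2 = 841 ≡ 46 (mod 53)
33^8 ≡ 46^2 = 2116 ≡ 49 (mod 53)
33^16 ≡ 49^2 = 2401 ≡ 16 (mod 53)
So 33^16 ≡ 16 (mod 53).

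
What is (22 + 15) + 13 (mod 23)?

22 + 15 = 37 ≡ 14 (mod 23)
14 + 13 = 27 ≡ 4 (mod 23)

4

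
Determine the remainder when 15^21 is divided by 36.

27

Compute successive squares:
15^1 ≡ 15 (mod 36)
15^2 ≡ 15^2 = 225 ≡ 9 (mod 36)
15^4 ≡ 9^2 = 81 ≡ 9 (mod 36)
15^8 ≡ 9^2 = 81 ≡ 9 (mod 36)
15^16 ≡ 9^2 = 81 ≡ 9 (mod 36)
15^21 = 15^16 · 15^4 · 15^1 ≡ 9 · 9 · 15 (mod 36).
Accumulate the product:
9 · 9 = 81 ≡ 9
9 · 15 = 135 ≡ 27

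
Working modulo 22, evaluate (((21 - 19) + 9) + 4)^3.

9

21 - 19 = 2
2 + 9 = 11
11 + 4 = 15
(15)^3 ≡ 9 (mod 22)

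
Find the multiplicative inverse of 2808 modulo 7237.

5286

7237 = 2*2808 + 1621
2808 = 1*1621 + 1187
1621 = 1*1187 + 434
1187 = 2*434 + 319
434 = 1*319 + 115
319 = 2*115 + 89
115 = 1*89 + 26
89 = 3*26 + 11
26 = 2*11 + 4
11 = 2*4 + 3
4 = 1*3 + 1
3 = 3*1 + 0
gcd(2808, 7237) = 1, so the inverse exists.
Bézout: 1 = 757*7237 − 1951*2808.
So 2808⁻¹ ≡ −1951 ≡ 5286 (mod 7237).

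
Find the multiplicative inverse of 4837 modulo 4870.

By the extended Euclidean algorithm:
4870 = 1·4837 + 33
4837 = 146·33 + 19
33 = 1·19 + 14
19 = 1·14 + 5
14 = 2·5 + 4
5 = 1·4 + 1
4 = 4·1 + 0
gcd(4837, 4870) = 1, so the inverse exists.
Back-substitute for 1:
1 = 1·5 − 1·4
  = −1·14 + 3·5
  = 3·19 − 4·14
  = −4·33 + 7·19
  = 7·4837 − 1026·33
  = −1026·4870 + 1033·4837
So 4837⁻¹ ≡ 1033 (mod 4870).

1033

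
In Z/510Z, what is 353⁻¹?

497

Run the extended Euclidean algorithm:
510 = 1·353 + 157
353 = 2·157 + 39
157 = 4·39 + 1
39 = 39·1 + 0
gcd(353, 510) = 1, so the inverse exists.
Back-substitute for 1:
1 = 1·157 − 4·39
  = −4·353 + 9·157
  = 9·510 − 13·353
So 353⁻¹ ≡ −13 ≡ 497 (mod 510).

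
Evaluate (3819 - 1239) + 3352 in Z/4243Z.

3819 - 1239 = 2580
2580 + 3352 = 5932 ≡ 1689 (mod 4243)

1689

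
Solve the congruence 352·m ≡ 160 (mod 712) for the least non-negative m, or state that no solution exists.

gcd(352, 712) = 8, and 8 | 160, so solutions exist.
Divide through by 8: 44·m mod 89 = 20.
44⁻¹ ≡ 87 (mod 89).
m ≡ 87·20 ≡ 49 (mod 89).
The smallest non-negative solution is m = 49.

49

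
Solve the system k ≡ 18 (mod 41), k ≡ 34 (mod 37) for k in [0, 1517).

182

41⁻¹ mod 37: 41×28 ≡ 1 (mod 37), so 41⁻¹ ≡ 28.
k = 18 + 41×((34 − 18)×28 mod 37) = 18 + 41×4 = 182.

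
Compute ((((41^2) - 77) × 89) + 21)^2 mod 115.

49

(41)^2 ≡ 71 (mod 115)
71 - 77 = -6 ≡ 109 (mod 115)
109 × 89 = 9701 ≡ 41 (mod 115)
41 + 21 = 62
(62)^2 ≡ 49 (mod 115)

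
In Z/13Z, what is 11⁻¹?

6

Apply the Euclidean algorithm and back-substitute:
13 = 1×11 + 2
11 = 5×2 + 1
2 = 2×1 + 0
gcd(11, 13) = 1, so the inverse exists.
Back-substitute for 1:
1 = 1×11 − 5×2
  = −5×13 + 6×11
So 11⁻¹ ≡ 6 (mod 13).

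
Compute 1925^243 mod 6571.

By square-and-multiply:
243 in binary is 11110011, i.e. 243 = 128 + 64 + 32 + 16 + 2 + 1.
1925^1 ≡ 1925 (mod 6571)
1925^2 ≡ 1925^2 = 3705625 ≡ 6152 (mod 6571)
1925^4 ≡ 6152^2 = 37847104 ≡ 4715 (mod 6571)
1925^8 ≡ 4715^2 = 22231225 ≡ 1532 (mod 6571)
1925^16 ≡ 1532^2 = 2347024 ≡ 1177 (mod 6571)
1925^32 ≡ 1177^2 = 1385329 ≡ 5419 (mod 6571)
1925^64 ≡ 5419^2 = 29365561 ≡ 6333 (mod 6571)
1925^128 ≡ 6333^2 = 40106889 ≡ 4076 (mod 6571)
1925^243 = 1925^128 * 1925^64 * 1925^32 * 1925^16 * 1925^2 * 1925^1 ≡ 4076 * 6333 * 5419 * 1177 * 6152 * 1925 (mod 6571).
Accumulate the product:
4076 * 6333 = 25813308 ≡ 2420
2420 * 5419 = 13113980 ≡ 4835
4835 * 1177 = 5690795 ≡ 309
309 * 6152 = 1900968 ≡ 1949
1949 * 1925 = 3751825 ≡ 6355

6355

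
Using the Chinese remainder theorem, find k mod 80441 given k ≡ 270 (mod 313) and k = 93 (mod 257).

313⁻¹ mod 257: 313*179 ≡ 1 (mod 257), so 313⁻¹ ≡ 179.
k = 270 + 313*((93 − 270)*179 mod 257) = 270 + 313*185 = 58175.
Check: 58175 mod 313 = 270, 58175 mod 257 = 93. ✓

58175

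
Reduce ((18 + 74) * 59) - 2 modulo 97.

18 + 74 = 92
92 * 59 = 5428 ≡ 93 (mod 97)
93 - 2 = 91

91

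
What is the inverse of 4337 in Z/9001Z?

Apply the Euclidean algorithm and back-substitute:
9001 = 2×4337 + 327
4337 = 13×327 + 86
327 = 3×86 + 69
86 = 1×69 + 17
69 = 4×17 + 1
17 = 17×1 + 0
gcd(4337, 9001) = 1, so the inverse exists.
Back-substitute for 1:
1 = 1×69 − 4×17
  = −4×86 + 5×69
  = 5×327 − 19×86
  = −19×4337 + 252×327
  = 252×9001 − 523×4337
So 4337⁻¹ ≡ −523 ≡ 8478 (mod 9001).

8478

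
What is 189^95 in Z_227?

95 in binary is 1011111, i.e. 95 = 64 + 16 + 8 + 4 + 2 + 1.
189^1 ≡ 189 (mod 227)
189^2 ≡ 189^2 = 35721 ≡ 82 (mod 227)
189^4 ≡ 82^2 = 6724 ≡ 141 (mod 227)
189^8 ≡ 141^2 = 19881 ≡ 132 (mod 227)
189^16 ≡ 132^2 = 17424 ≡ 172 (mod 227)
189^32 ≡ 172^2 = 29584 ≡ 74 (mod 227)
189^64 ≡ 74^2 = 5476 ≡ 28 (mod 227)
189^95 = 189^64 · 189^16 · 189^8 · 189^4 · 189^2 · 189^1 ≡ 28 · 172 · 132 · 141 · 82 · 189 (mod 227).
Accumulate the product:
28 · 172 = 4816 ≡ 49
49 · 132 = 6468 ≡ 112
112 · 141 = 15792 ≡ 129
129 · 82 = 10578 ≡ 136
136 · 189 = 25704 ≡ 53

53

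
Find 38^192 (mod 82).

42

Compute successive squares:
192 in binary is 11000000, i.e. 192 = 128 + 64.
38^1 ≡ 38 (mod 82)
38^2 ≡ 38^2 = 1444 ≡ 50 (mod 82)
38^4 ≡ 50^2 = 2500 ≡ 40 (mod 82)
38^8 ≡ 40^2 = 1600 ≡ 42 (mod 82)
38^16 ≡ 42^2 = 1764 ≡ 42 (mod 82)
38^32 ≡ 42^2 = 1764 ≡ 42 (mod 82)
38^64 ≡ 42^2 = 1764 ≡ 42 (mod 82)
38^128 ≡ 42^2 = 1764 ≡ 42 (mod 82)
38^192 = 38^128 × 38^64 ≡ 42 × 42 (mod 82).
42 × 42 = 1764 ≡ 42 (mod 82).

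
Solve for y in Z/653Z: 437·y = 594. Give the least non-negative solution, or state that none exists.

487

gcd(437, 653) = 1, so a unique solution mod 653 exists.
437⁻¹ ≡ 523 (mod 653).
y ≡ 523·594 ≡ 487 (mod 653).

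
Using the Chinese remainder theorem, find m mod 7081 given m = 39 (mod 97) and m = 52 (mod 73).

3337

97⁻¹ mod 73: 97×70 ≡ 1 (mod 73), so 97⁻¹ ≡ 70.
m = 39 + 97×((52 − 39)×70 mod 73) = 39 + 97×34 = 3337.
Check: 3337 mod 97 = 39, 3337 mod 73 = 52. ✓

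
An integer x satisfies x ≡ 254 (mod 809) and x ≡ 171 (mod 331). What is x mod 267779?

809⁻¹ mod 331: 809·322 ≡ 1 (mod 331), so 809⁻¹ ≡ 322.
x = 254 + 809·((171 − 254)·322 mod 331) = 254 + 809·85 = 69019.

69019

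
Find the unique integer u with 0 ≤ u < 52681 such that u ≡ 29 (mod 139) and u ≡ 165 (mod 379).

40339

139⁻¹ mod 379: 139*30 ≡ 1 (mod 379), so 139⁻¹ ≡ 30.
u = 29 + 139*((165 − 29)*30 mod 379) = 29 + 139*290 = 40339.
Check: 40339 mod 139 = 29, 40339 mod 379 = 165. ✓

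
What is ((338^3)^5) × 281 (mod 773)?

635

(338)^3 ≡ 30 (mod 773)
(30)^5 ≡ 745 (mod 773)
745 × 281 = 209345 ≡ 635 (mod 773)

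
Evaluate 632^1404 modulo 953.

Using repeated squaring:
632^1 ≡ 632 (mod 953)
632^2 ≡ 632^2 = 399424 ≡ 117 (mod 953)
632^4 ≡ 117^2 = 13689 ≡ 347 (mod 953)
632^8 ≡ 347^2 = 120409 ≡ 331 (mod 953)
632^16 ≡ 331^2 = 109561 ≡ 919 (mod 953)
632^32 ≡ 919^2 = 844561 ≡ 203 (mod 953)
632^64 ≡ 203^2 = 41209 ≡ 230 (mod 953)
632^128 ≡ 230^2 = 52900 ≡ 485 (mod 953)
632^256 ≡ 485^2 = 235225 ≡ 787 (mod 953)
632^512 ≡ 787^2 = 619369 ≡ 872 (mod 953)
632^1024 ≡ 872^2 = 760384 ≡ 843 (mod 953)
632^1404 = 632^1024 * 632^256 * 632^64 * 632^32 * 632^16 * 632^8 * 632^4 ≡ 843 * 787 * 230 * 203 * 919 * 331 * 347 (mod 953).
Accumulate the product:
843 * 787 = 663441 ≡ 153
153 * 230 = 35190 ≡ 882
882 * 203 = 179046 ≡ 835
835 * 919 = 767365 ≡ 200
200 * 331 = 66200 ≡ 443
443 * 347 = 153721 ≡ 288

288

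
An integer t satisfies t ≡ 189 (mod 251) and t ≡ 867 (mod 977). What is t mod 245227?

52648

251⁻¹ mod 977: 251×362 ≡ 1 (mod 977), so 251⁻¹ ≡ 362.
t = 189 + 251×((867 − 189)×362 mod 977) = 189 + 251×209 = 52648.
Check: 52648 mod 251 = 189, 52648 mod 977 = 867. ✓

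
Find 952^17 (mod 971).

952^1 ≡ 952 (mod 971)
952^2 ≡ 952^2 = 906304 ≡ 361 (mod 971)
952^4 ≡ 361^2 = 130321 ≡ 207 (mod 971)
952^8 ≡ 207^2 = 42849 ≡ 125 (mod 971)
952^16 ≡ 125^2 = 15625 ≡ 89 (mod 971)
952^17 = 952^16 * 952^1 ≡ 89 * 952 (mod 971).
89 * 952 = 84728 ≡ 251 (mod 971).

251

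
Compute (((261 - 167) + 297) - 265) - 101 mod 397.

261 - 167 = 94
94 + 297 = 391
391 - 265 = 126
126 - 101 = 25

25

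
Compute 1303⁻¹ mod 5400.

5400 = 4·1303 + 188
1303 = 6·188 + 175
188 = 1·175 + 13
175 = 13·13 + 6
13 = 2·6 + 1
6 = 6·1 + 0
gcd(1303, 5400) = 1, so the inverse exists.
Back-substitute for 1:
1 = 1·13 − 2·6
  = −2·175 + 27·13
  = 27·188 − 29·175
  = −29·1303 + 201·188
  = 201·5400 − 833·1303
So 1303⁻¹ ≡ −833 ≡ 4567 (mod 5400).

4567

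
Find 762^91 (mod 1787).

Using repeated squaring:
762^1 ≡ 762 (mod 1787)
762^2 ≡ 762^2 = 580644 ≡ 1656 (mod 1787)
762^4 ≡ 1656^2 = 2742336 ≡ 1078 (mod 1787)
762^8 ≡ 1078^2 = 1162084 ≡ 534 (mod 1787)
762^16 ≡ 534^2 = 285156 ≡ 1023 (mod 1787)
762^32 ≡ 1023^2 = 1046529 ≡ 1134 (mod 1787)
762^64 ≡ 1134^2 = 1285956 ≡ 1103 (mod 1787)
762^91 = 762^64 × 762^16 × 762^8 × 762^2 × 762^1 ≡ 1103 × 1023 × 534 × 1656 × 762 (mod 1787).
Accumulate the product:
1103 × 1023 = 1128369 ≡ 772
772 × 534 = 412248 ≡ 1238
1238 × 1656 = 2050128 ≡ 439
439 × 762 = 334518 ≡ 349

349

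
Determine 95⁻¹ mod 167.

Run the extended Euclidean algorithm:
167 = 1·95 + 72
95 = 1·72 + 23
72 = 3·23 + 3
23 = 7·3 + 2
3 = 1·2 + 1
2 = 2·1 + 0
gcd(95, 167) = 1, so the inverse exists.
Back-substitute for 1:
1 = 1·3 − 1·2
  = −1·23 + 8·3
  = 8·72 − 25·23
  = −25·95 + 33·72
  = 33·167 − 58·95
So 95⁻¹ ≡ −58 ≡ 109 (mod 167).

109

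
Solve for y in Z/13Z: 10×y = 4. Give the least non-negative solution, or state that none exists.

gcd(10, 13) = 1, so a unique solution mod 13 exists.
10⁻¹ ≡ 4 (mod 13).
y ≡ 4×4 ≡ 3 (mod 13).

3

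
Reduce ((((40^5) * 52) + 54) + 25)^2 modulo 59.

(40)^5 ≡ 13 (mod 59)
13 * 52 = 676 ≡ 27 (mod 59)
27 + 54 = 81 ≡ 22 (mod 59)
22 + 25 = 47
(47)^2 ≡ 26 (mod 59)

26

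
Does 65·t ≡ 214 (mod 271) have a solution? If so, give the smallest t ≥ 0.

70

gcd(65, 271) = 1, so a unique solution mod 271 exists.
65⁻¹ ≡ 246 (mod 271).
t ≡ 246·214 ≡ 70 (mod 271).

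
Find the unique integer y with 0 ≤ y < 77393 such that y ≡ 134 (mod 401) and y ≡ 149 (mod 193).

401⁻¹ mod 193: 401·103 ≡ 1 (mod 193), so 401⁻¹ ≡ 103.
y = 134 + 401·((149 − 134)·103 mod 193) = 134 + 401·1 = 535.

535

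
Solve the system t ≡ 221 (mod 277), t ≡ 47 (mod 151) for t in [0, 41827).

3822

277⁻¹ mod 151: 277·6 ≡ 1 (mod 151), so 277⁻¹ ≡ 6.
t = 221 + 277·((47 − 221)·6 mod 151) = 221 + 277·13 = 3822.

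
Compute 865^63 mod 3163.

33

865^1 ≡ 865 (mod 3163)
865^2 ≡ 865^2 = 748225 ≡ 1757 (mod 3163)
865^4 ≡ 1757^2 = 3087049 ≡ 3124 (mod 3163)
865^8 ≡ 3124^2 = 9759376 ≡ 1521 (mod 3163)
865^16 ≡ 1521^2 = 2313441 ≡ 1288 (mod 3163)
865^32 ≡ 1288^2 = 1658944 ≡ 1532 (mod 3163)
865^63 = 865^32 · 865^16 · 865^8 · 865^4 · 865^2 · 865^1 ≡ 1532 · 1288 · 1521 · 3124 · 1757 · 865 (mod 3163).
Accumulate the product:
1532 · 1288 = 1973216 ≡ 2667
2667 · 1521 = 4056507 ≡ 1541
1541 · 3124 = 4814084 ≡ 3161
3161 · 1757 = 5553877 ≡ 2812
2812 · 865 = 2432380 ≡ 33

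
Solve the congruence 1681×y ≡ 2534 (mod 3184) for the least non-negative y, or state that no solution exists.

422

gcd(1681, 3184) = 1, so a unique solution mod 3184 exists.
1681⁻¹ ≡ 161 (mod 3184).
y ≡ 161×2534 ≡ 422 (mod 3184).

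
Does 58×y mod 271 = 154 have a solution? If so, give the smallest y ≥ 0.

gcd(58, 271) = 1, so a unique solution mod 271 exists.
58⁻¹ ≡ 257 (mod 271).
y ≡ 257×154 ≡ 12 (mod 271).

12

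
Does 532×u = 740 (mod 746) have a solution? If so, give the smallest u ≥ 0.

7

gcd(532, 746) = 2, and 2 | 740, so solutions exist.
Divide through by 2: 266×u ≡ 370 mod 373.
266⁻¹ ≡ 122 (mod 373).
u ≡ 122×370 ≡ 7 (mod 373).
The smallest non-negative solution is u = 7.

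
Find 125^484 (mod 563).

63

By square-and-multiply:
484 in binary is 111100100, i.e. 484 = 256 + 128 + 64 + 32 + 4.
125^1 ≡ 125 (mod 563)
125^2 ≡ 125^2 = 15625 ≡ 424 (mod 563)
125^4 ≡ 424^2 = 179776 ≡ 179 (mod 563)
125^8 ≡ 179^2 = 32041 ≡ 513 (mod 563)
125^16 ≡ 513^2 = 263169 ≡ 248 (mod 563)
125^32 ≡ 248^2 = 61504 ≡ 137 (mod 563)
125^64 ≡ 137^2 = 18769 ≡ 190 (mod 563)
125^128 ≡ 190^2 = 36100 ≡ 68 (mod 563)
125^256 ≡ 68^2 = 4624 ≡ 120 (mod 563)
125^484 = 125^256 * 125^128 * 125^64 * 125^32 * 125^4 ≡ 120 * 68 * 190 * 137 * 179 (mod 563).
Accumulate the product:
120 * 68 = 8160 ≡ 278
278 * 190 = 52820 ≡ 461
461 * 137 = 63157 ≡ 101
101 * 179 = 18079 ≡ 63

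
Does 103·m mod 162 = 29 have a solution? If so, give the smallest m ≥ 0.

gcd(103, 162) = 1, so a unique solution mod 162 exists.
103⁻¹ ≡ 151 (mod 162).
m ≡ 151·29 ≡ 5 (mod 162).

5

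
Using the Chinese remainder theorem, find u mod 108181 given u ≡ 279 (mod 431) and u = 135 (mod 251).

431⁻¹ mod 251: 431*152 ≡ 1 (mod 251), so 431⁻¹ ≡ 152.
u = 279 + 431*((135 − 279)*152 mod 251) = 279 + 431*200 = 86479.

86479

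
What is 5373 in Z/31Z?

5373 = 173·31 + 10, so 5373 ≡ 10 (mod 31).

10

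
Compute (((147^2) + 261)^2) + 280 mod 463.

123

(147)^2 ≡ 311 (mod 463)
311 + 261 = 572 ≡ 109 (mod 463)
(109)^2 ≡ 306 (mod 463)
306 + 280 = 586 ≡ 123 (mod 463)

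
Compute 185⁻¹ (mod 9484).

Run the extended Euclidean algorithm:
9484 = 51×185 + 49
185 = 3×49 + 38
49 = 1×38 + 11
38 = 3×11 + 5
11 = 2×5 + 1
5 = 5×1 + 0
gcd(185, 9484) = 1, so the inverse exists.
Back-substitute for 1:
1 = 1×11 − 2×5
  = −2×38 + 7×11
  = 7×49 − 9×38
  = −9×185 + 34×49
  = 34×9484 − 1743×185
So 185⁻¹ ≡ −1743 ≡ 7741 (mod 9484).

7741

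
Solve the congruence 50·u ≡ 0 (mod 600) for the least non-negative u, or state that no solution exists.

0

gcd(50, 600) = 50, and 50 | 0, so solutions exist.
Divide through by 50: 1·u = 0 (mod 12).
1⁻¹ ≡ 1 (mod 12).
u ≡ 1·0 ≡ 0 (mod 12).
The smallest non-negative solution is u = 0.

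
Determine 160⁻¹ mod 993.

391

By the extended Euclidean algorithm:
993 = 6·160 + 33
160 = 4·33 + 28
33 = 1·28 + 5
28 = 5·5 + 3
5 = 1·3 + 2
3 = 1·2 + 1
2 = 2·1 + 0
gcd(160, 993) = 1, so the inverse exists.
Bézout: 1 = −63·993 + 391·160.
So 160⁻¹ ≡ 391 (mod 993).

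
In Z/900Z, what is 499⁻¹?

799

900 = 1*499 + 401
499 = 1*401 + 98
401 = 4*98 + 9
98 = 10*9 + 8
9 = 1*8 + 1
8 = 8*1 + 0
gcd(499, 900) = 1, so the inverse exists.
Bézout: 1 = 56*900 − 101*499.
So 499⁻¹ ≡ −101 ≡ 799 (mod 900).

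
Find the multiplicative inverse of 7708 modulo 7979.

Run the extended Euclidean algorithm:
7979 = 1·7708 + 271
7708 = 28·271 + 120
271 = 2·120 + 31
120 = 3·31 + 27
31 = 1·27 + 4
27 = 6·4 + 3
4 = 1·3 + 1
3 = 3·1 + 0
gcd(7708, 7979) = 1, so the inverse exists.
Back-substitute for 1:
1 = 1·4 − 1·3
  = −1·27 + 7·4
  = 7·31 − 8·27
  = −8·120 + 31·31
  = 31·271 − 70·120
  = −70·7708 + 1991·271
  = 1991·7979 − 2061·7708
So 7708⁻¹ ≡ −2061 ≡ 5918 (mod 7979).

5918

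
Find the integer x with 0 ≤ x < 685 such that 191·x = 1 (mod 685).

581

Run the extended Euclidean algorithm:
685 = 3×191 + 112
191 = 1×112 + 79
112 = 1×79 + 33
79 = 2×33 + 13
33 = 2×13 + 7
13 = 1×7 + 6
7 = 1×6 + 1
6 = 6×1 + 0
gcd(191, 685) = 1, so the inverse exists.
Bézout: 1 = 29×685 − 104×191.
So 191⁻¹ ≡ −104 ≡ 581 (mod 685).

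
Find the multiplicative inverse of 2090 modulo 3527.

1750

Run the extended Euclidean algorithm:
3527 = 1*2090 + 1437
2090 = 1*1437 + 653
1437 = 2*653 + 131
653 = 4*131 + 129
131 = 1*129 + 2
129 = 64*2 + 1
2 = 2*1 + 0
gcd(2090, 3527) = 1, so the inverse exists.
Bézout: 1 = −1037*3527 + 1750*2090.
So 2090⁻¹ ≡ 1750 (mod 3527).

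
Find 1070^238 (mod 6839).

238 in binary is 11101110, i.e. 238 = 128 + 64 + 32 + 8 + 4 + 2.
1070^1 ≡ 1070 (mod 6839)
1070^2 ≡ 1070^2 = 1144900 ≡ 2787 (mod 6839)
1070^4 ≡ 2787^2 = 7767369 ≡ 5104 (mod 6839)
1070^8 ≡ 5104^2 = 26050816 ≡ 1065 (mod 6839)
1070^16 ≡ 1065^2 = 1134225 ≡ 5790 (mod 6839)
1070^32 ≡ 5790^2 = 33524100 ≡ 6161 (mod 6839)
1070^64 ≡ 6161^2 = 37957921 ≡ 1471 (mod 6839)
1070^128 ≡ 1471^2 = 2163841 ≡ 2717 (mod 6839)
1070^238 = 1070^128 · 1070^64 · 1070^32 · 1070^8 · 1070^4 · 1070^2 ≡ 2717 · 1471 · 6161 · 1065 · 5104 · 2787 (mod 6839).
Accumulate the product:
2717 · 1471 = 3996707 ≡ 2731
2731 · 6161 = 16825691 ≡ 1751
1751 · 1065 = 1864815 ≡ 4607
4607 · 5104 = 23514128 ≡ 1646
1646 · 2787 = 4587402 ≡ 5272

5272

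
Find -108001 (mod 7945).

-108001 = -14*7945 + 3229, so -108001 ≡ 3229 (mod 7945).

3229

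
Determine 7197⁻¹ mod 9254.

1849

Apply the Euclidean algorithm and back-substitute:
9254 = 1·7197 + 2057
7197 = 3·2057 + 1026
2057 = 2·1026 + 5
1026 = 205·5 + 1
5 = 5·1 + 0
gcd(7197, 9254) = 1, so the inverse exists.
Bézout: 1 = −1438·9254 + 1849·7197.
So 7197⁻¹ ≡ 1849 (mod 9254).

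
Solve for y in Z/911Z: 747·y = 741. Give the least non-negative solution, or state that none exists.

301

gcd(747, 911) = 1, so a unique solution mod 911 exists.
747⁻¹ ≡ 861 (mod 911).
y ≡ 861·741 ≡ 301 (mod 911).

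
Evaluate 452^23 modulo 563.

By square-and-multiply:
23 in binary is 10111, i.e. 23 = 16 + 4 + 2 + 1.
452^1 ≡ 452 (mod 563)
452^2 ≡ 452^2 = 204304 ≡ 498 (mod 563)
452^4 ≡ 498^2 = 248004 ≡ 284 (mod 563)
452^8 ≡ 284^2 = 80656 ≡ 147 (mod 563)
452^16 ≡ 147^2 = 21609 ≡ 215 (mod 563)
452^23 = 452^16 · 452^4 · 452^2 · 452^1 ≡ 215 · 284 · 498 · 452 (mod 563).
Accumulate the product:
215 · 284 = 61060 ≡ 256
256 · 498 = 127488 ≡ 250
250 · 452 = 113000 ≡ 400

400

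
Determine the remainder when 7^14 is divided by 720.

14 in binary is 1110, i.e. 14 = 8 + 4 + 2.
7^1 ≡ 7 (mod 720)
7^2 ≡ 7^2 = 49 (mod 720)
7^4 ≡ 49^2 = 2401 ≡ 241 (mod 720)
7^8 ≡ 241^2 = 58081 ≡ 481 (mod 720)
7^14 = 7^8 · 7^4 · 7^2 ≡ 481 · 241 · 49 (mod 720).
Accumulate the product:
481 · 241 = 115921 ≡ 1
1 · 49 = 49

49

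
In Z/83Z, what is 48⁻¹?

64

Apply the Euclidean algorithm and back-substitute:
83 = 1×48 + 35
48 = 1×35 + 13
35 = 2×13 + 9
13 = 1×9 + 4
9 = 2×4 + 1
4 = 4×1 + 0
gcd(48, 83) = 1, so the inverse exists.
Back-substitute for 1:
1 = 1×9 − 2×4
  = −2×13 + 3×9
  = 3×35 − 8×13
  = −8×48 + 11×35
  = 11×83 − 19×48
So 48⁻¹ ≡ −19 ≡ 64 (mod 83).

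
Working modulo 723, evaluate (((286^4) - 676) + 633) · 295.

387

(286)^4 ≡ 10 (mod 723)
10 - 676 = -666 ≡ 57 (mod 723)
57 + 633 = 690
690 · 295 = 203550 ≡ 387 (mod 723)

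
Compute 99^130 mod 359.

245

99^1 ≡ 99 (mod 359)
99^2 ≡ 99^2 = 9801 ≡ 108 (mod 359)
99^4 ≡ 108^2 = 11664 ≡ 176 (mod 359)
99^8 ≡ 176^2 = 30976 ≡ 102 (mod 359)
99^16 ≡ 102^2 = 10404 ≡ 352 (mod 359)
99^32 ≡ 352^2 = 123904 ≡ 49 (mod 359)
99^64 ≡ 49^2 = 2401 ≡ 247 (mod 359)
99^128 ≡ 247^2 = 61009 ≡ 338 (mod 359)
99^130 = 99^128 * 99^2 ≡ 338 * 108 (mod 359).
338 * 108 = 36504 ≡ 245 (mod 359).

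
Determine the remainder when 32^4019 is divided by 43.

4019 in binary is 111110110011, i.e. 4019 = 2048 + 1024 + 512 + 256 + 128 + 32 + 16 + 2 + 1.
32^1 ≡ 32 (mod 43)
32^2 ≡ 32^2 = 1024 ≡ 35 (mod 43)
32^4 ≡ 35^2 = 1225 ≡ 21 (mod 43)
32^8 ≡ 21^2 = 441 ≡ 11 (mod 43)
32^16 ≡ 11^2 = 121 ≡ 35 (mod 43)
32^32 ≡ 35^2 = 1225 ≡ 21 (mod 43)
32^64 ≡ 21^2 = 441 ≡ 11 (mod 43)
32^128 ≡ 11^2 = 121 ≡ 35 (mod 43)
32^256 ≡ 35^2 = 1225 ≡ 21 (mod 43)
32^512 ≡ 21^2 = 441 ≡ 11 (mod 43)
32^1024 ≡ 11^2 = 121 ≡ 35 (mod 43)
32^2048 ≡ 35^2 = 1225 ≡ 21 (mod 43)
32^4019 = 32^2048 · 32^1024 · 32^512 · 32^256 · 32^128 · 32^32 · 32^16 · 32^2 · 32^1 ≡ 21 · 35 · 11 · 21 · 35 · 21 · 35 · 35 · 32 (mod 43).
Accumulate the product:
21 · 35 = 735 ≡ 4
4 · 11 = 44 ≡ 1
1 · 21 = 21
21 · 35 = 735 ≡ 4
4 · 21 = 84 ≡ 41
41 · 35 = 1435 ≡ 16
16 · 35 = 560 ≡ 1
1 · 32 = 32

32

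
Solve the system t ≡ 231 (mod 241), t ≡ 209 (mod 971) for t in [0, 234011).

70121

241⁻¹ mod 971: 241·693 ≡ 1 (mod 971), so 241⁻¹ ≡ 693.
t = 231 + 241·((209 − 231)·693 mod 971) = 231 + 241·290 = 70121.
Check: 70121 mod 241 = 231, 70121 mod 971 = 209. ✓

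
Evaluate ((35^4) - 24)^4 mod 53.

13

(35)^4 ≡ 36 (mod 53)
36 - 24 = 12
(12)^4 ≡ 13 (mod 53)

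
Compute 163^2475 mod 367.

2475 in binary is 100110101011, i.e. 2475 = 2048 + 256 + 128 + 32 + 8 + 2 + 1.
163^1 ≡ 163 (mod 367)
163^2 ≡ 163^2 = 26569 ≡ 145 (mod 367)
163^4 ≡ 145^2 = 21025 ≡ 106 (mod 367)
163^8 ≡ 106^2 = 11236 ≡ 226 (mod 367)
163^16 ≡ 226^2 = 51076 ≡ 63 (mod 367)
163^32 ≡ 63^2 = 3969 ≡ 299 (mod 367)
163^64 ≡ 299^2 = 89401 ≡ 220 (mod 367)
163^128 ≡ 220^2 = 48400 ≡ 323 (mod 367)
163^256 ≡ 323^2 = 104329 ≡ 101 (mod 367)
163^512 ≡ 101^2 = 10201 ≡ 292 (mod 367)
163^1024 ≡ 292^2 = 85264 ≡ 120 (mod 367)
163^2048 ≡ 120^2 = 14400 ≡ 87 (mod 367)
163^2475 = 163^2048 * 163^256 * 163^128 * 163^32 * 163^8 * 163^2 * 163^1 ≡ 87 * 101 * 323 * 299 * 226 * 145 * 163 (mod 367).
Accumulate the product:
87 * 101 = 8787 ≡ 346
346 * 323 = 111758 ≡ 190
190 * 299 = 56810 ≡ 292
292 * 226 = 65992 ≡ 299
299 * 145 = 43355 ≡ 49
49 * 163 = 7987 ≡ 280

280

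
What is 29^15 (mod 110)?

Compute successive squares:
29^1 ≡ 29 (mod 110)
29^2 ≡ 29^2 = 841 ≡ 71 (mod 110)
29^4 ≡ 71^2 = 5041 ≡ 91 (mod 110)
29^8 ≡ 91^2 = 8281 ≡ 31 (mod 110)
29^15 = 29^8 × 29^4 × 29^2 × 29^1 ≡ 31 × 91 × 71 × 29 (mod 110).
Accumulate the product:
31 × 91 = 2821 ≡ 71
71 × 71 = 5041 ≡ 91
91 × 29 = 2639 ≡ 109

109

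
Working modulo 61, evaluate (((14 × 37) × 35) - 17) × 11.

17

14 × 37 = 518 ≡ 30 (mod 61)
30 × 35 = 1050 ≡ 13 (mod 61)
13 - 17 = -4 ≡ 57 (mod 61)
57 × 11 = 627 ≡ 17 (mod 61)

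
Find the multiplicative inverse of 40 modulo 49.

By the extended Euclidean algorithm:
49 = 1·40 + 9
40 = 4·9 + 4
9 = 2·4 + 1
4 = 4·1 + 0
gcd(40, 49) = 1, so the inverse exists.
Bézout: 1 = 9·49 − 11·40.
So 40⁻¹ ≡ −11 ≡ 38 (mod 49).

38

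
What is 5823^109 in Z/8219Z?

109 in binary is 1101101, i.e. 109 = 64 + 32 + 8 + 4 + 1.
5823^1 ≡ 5823 (mod 8219)
5823^2 ≡ 5823^2 = 33907329 ≡ 3954 (mod 8219)
5823^4 ≡ 3954^2 = 15634116 ≡ 1578 (mod 8219)
5823^8 ≡ 1578^2 = 2490084 ≡ 7946 (mod 8219)
5823^16 ≡ 7946^2 = 63138916 ≡ 558 (mod 8219)
5823^32 ≡ 558^2 = 311364 ≡ 7261 (mod 8219)
5823^64 ≡ 7261^2 = 52722121 ≡ 5455 (mod 8219)
5823^109 = 5823^64 × 5823^32 × 5823^8 × 5823^4 × 5823^1 ≡ 5455 × 7261 × 7946 × 1578 × 5823 (mod 8219).
Accumulate the product:
5455 × 7261 = 39608755 ≡ 1394
1394 × 7946 = 11076724 ≡ 5731
5731 × 1578 = 9043518 ≡ 2618
2618 × 5823 = 15244614 ≡ 6588

6588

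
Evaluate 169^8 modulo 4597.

169^1 ≡ 169 (mod 4597)
169^2 ≡ 169^2 = 28561 ≡ 979 (mod 4597)
169^4 ≡ 979^2 = 958441 ≡ 2265 (mod 4597)
169^8 ≡ 2265^2 = 5130225 ≡ 4570 (mod 4597)
So 169^8 ≡ 4570 (mod 4597).

4570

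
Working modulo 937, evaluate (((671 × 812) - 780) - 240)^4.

671 × 812 = 544852 ≡ 455 (mod 937)
455 - 780 = -325 ≡ 612 (mod 937)
612 - 240 = 372
(372)^4 ≡ 934 (mod 937)

934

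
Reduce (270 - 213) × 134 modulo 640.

270 - 213 = 57
57 × 134 = 7638 ≡ 598 (mod 640)

598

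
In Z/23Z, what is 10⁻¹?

23 = 2*10 + 3
10 = 3*3 + 1
3 = 3*1 + 0
gcd(10, 23) = 1, so the inverse exists.
Bézout: 1 = −3*23 + 7*10.
So 10⁻¹ ≡ 7 (mod 23).

7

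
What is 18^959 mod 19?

18

959 in binary is 1110111111, i.e. 959 = 512 + 256 + 128 + 32 + 16 + 8 + 4 + 2 + 1.
18^1 ≡ 18 (mod 19)
18^2 ≡ 18^2 = 324 ≡ 1 (mod 19)
18^4 ≡ 1^2 = 1 (mod 19)
18^8 ≡ 1^2 = 1 (mod 19)
18^16 ≡ 1^2 = 1 (mod 19)
18^32 ≡ 1^2 = 1 (mod 19)
18^64 ≡ 1^2 = 1 (mod 19)
18^128 ≡ 1^2 = 1 (mod 19)
18^256 ≡ 1^2 = 1 (mod 19)
18^512 ≡ 1^2 = 1 (mod 19)
18^959 = 18^512 * 18^256 * 18^128 * 18^32 * 18^16 * 18^8 * 18^4 * 18^2 * 18^1 ≡ 1 * 1 * 1 * 1 * 1 * 1 * 1 * 1 * 18 (mod 19).
Accumulate the product:
1 * 1 = 1
1 * 1 = 1
1 * 1 = 1
1 * 1 = 1
1 * 1 = 1
1 * 1 = 1
1 * 1 = 1
1 * 18 = 18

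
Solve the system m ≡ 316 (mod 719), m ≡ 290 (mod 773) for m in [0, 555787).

83001

719⁻¹ mod 773: 719×501 ≡ 1 (mod 773), so 719⁻¹ ≡ 501.
m = 316 + 719×((290 − 316)×501 mod 773) = 316 + 719×115 = 83001.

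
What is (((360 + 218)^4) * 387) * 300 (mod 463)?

360 + 218 = 578 ≡ 115 (mod 463)
(115)^4 ≡ 60 (mod 463)
60 * 387 = 23220 ≡ 70 (mod 463)
70 * 300 = 21000 ≡ 165 (mod 463)

165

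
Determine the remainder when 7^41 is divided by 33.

41 in binary is 101001, i.e. 41 = 32 + 8 + 1.
7^1 ≡ 7 (mod 33)
7^2 ≡ 7^2 = 49 ≡ 16 (mod 33)
7^4 ≡ 16^2 = 256 ≡ 25 (mod 33)
7^8 ≡ 25^2 = 625 ≡ 31 (mod 33)
7^16 ≡ 31^2 = 961 ≡ 4 (mod 33)
7^32 ≡ 4^2 = 16 (mod 33)
7^41 = 7^32 * 7^8 * 7^1 ≡ 16 * 31 * 7 (mod 33).
Accumulate the product:
16 * 31 = 496 ≡ 1
1 * 7 = 7

7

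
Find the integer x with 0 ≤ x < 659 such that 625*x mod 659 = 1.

407

By the extended Euclidean algorithm:
659 = 1·625 + 34
625 = 18·34 + 13
34 = 2·13 + 8
13 = 1·8 + 5
8 = 1·5 + 3
5 = 1·3 + 2
3 = 1·2 + 1
2 = 2·1 + 0
gcd(625, 659) = 1, so the inverse exists.
Back-substitute for 1:
1 = 1·3 − 1·2
  = −1·5 + 2·3
  = 2·8 − 3·5
  = −3·13 + 5·8
  = 5·34 − 13·13
  = −13·625 + 239·34
  = 239·659 − 252·625
So 625⁻¹ ≡ −252 ≡ 407 (mod 659).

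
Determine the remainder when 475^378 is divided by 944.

Compute successive squares:
475^1 ≡ 475 (mod 944)
475^2 ≡ 475^2 = 225625 ≡ 9 (mod 944)
475^4 ≡ 9^2 = 81 (mod 944)
475^8 ≡ 81^2 = 6561 ≡ 897 (mod 944)
475^16 ≡ 897^2 = 804609 ≡ 321 (mod 944)
475^32 ≡ 321^2 = 103041 ≡ 145 (mod 944)
475^64 ≡ 145^2 = 21025 ≡ 257 (mod 944)
475^128 ≡ 257^2 = 66049 ≡ 913 (mod 944)
475^256 ≡ 913^2 = 833569 ≡ 17 (mod 944)
475^378 = 475^256 * 475^64 * 475^32 * 475^16 * 475^8 * 475^2 ≡ 17 * 257 * 145 * 321 * 897 * 9 (mod 944).
Accumulate the product:
17 * 257 = 4369 ≡ 593
593 * 145 = 85985 ≡ 81
81 * 321 = 26001 ≡ 513
513 * 897 = 460161 ≡ 433
433 * 9 = 3897 ≡ 121

121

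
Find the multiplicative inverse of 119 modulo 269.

52

Apply the Euclidean algorithm and back-substitute:
269 = 2·119 + 31
119 = 3·31 + 26
31 = 1·26 + 5
26 = 5·5 + 1
5 = 5·1 + 0
gcd(119, 269) = 1, so the inverse exists.
Back-substitute for 1:
1 = 1·26 − 5·5
  = −5·31 + 6·26
  = 6·119 − 23·31
  = −23·269 + 52·119
So 119⁻¹ ≡ 52 (mod 269).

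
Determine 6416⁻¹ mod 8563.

2740

Apply the Euclidean algorithm and back-substitute:
8563 = 1·6416 + 2147
6416 = 2·2147 + 2122
2147 = 1·2122 + 25
2122 = 84·25 + 22
25 = 1·22 + 3
22 = 7·3 + 1
3 = 3·1 + 0
gcd(6416, 8563) = 1, so the inverse exists.
Bézout: 1 = −2053·8563 + 2740·6416.
So 6416⁻¹ ≡ 2740 (mod 8563).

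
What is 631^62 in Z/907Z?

146

Using repeated squaring:
62 in binary is 111110, i.e. 62 = 32 + 16 + 8 + 4 + 2.
631^1 ≡ 631 (mod 907)
631^2 ≡ 631^2 = 398161 ≡ 895 (mod 907)
631^4 ≡ 895^2 = 801025 ≡ 144 (mod 907)
631^8 ≡ 144^2 = 20736 ≡ 782 (mod 907)
631^16 ≡ 782^2 = 611524 ≡ 206 (mod 907)
631^32 ≡ 206^2 = 42436 ≡ 714 (mod 907)
631^62 = 631^32 · 631^16 · 631^8 · 631^4 · 631^2 ≡ 714 · 206 · 782 · 144 · 895 (mod 907).
Accumulate the product:
714 · 206 = 147084 ≡ 150
150 · 782 = 117300 ≡ 297
297 · 144 = 42768 ≡ 139
139 · 895 = 124405 ≡ 146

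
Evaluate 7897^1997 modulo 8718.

By square-and-multiply:
1997 in binary is 11111001101, i.e. 1997 = 1024 + 512 + 256 + 128 + 64 + 8 + 4 + 1.
7897^1 ≡ 7897 (mod 8718)
7897^2 ≡ 7897^2 = 62362609 ≡ 2755 (mod 8718)
7897^4 ≡ 2755^2 = 7590025 ≡ 5365 (mod 8718)
7897^8 ≡ 5365^2 = 28783225 ≡ 5107 (mod 8718)
7897^16 ≡ 5107^2 = 26081449 ≡ 5911 (mod 8718)
7897^32 ≡ 5911^2 = 34939921 ≡ 6895 (mod 8718)
7897^64 ≡ 6895^2 = 47541025 ≡ 1771 (mod 8718)
7897^128 ≡ 1771^2 = 3136441 ≡ 6679 (mod 8718)
7897^256 ≡ 6679^2 = 44609041 ≡ 7753 (mod 8718)
7897^512 ≡ 7753^2 = 60109009 ≡ 7117 (mod 8718)
7897^1024 ≡ 7117^2 = 50651689 ≡ 109 (mod 8718)
7897^1997 = 7897^1024 · 7897^512 · 7897^256 · 7897^128 · 7897^64 · 7897^8 · 7897^4 · 7897^1 ≡ 109 · 7117 · 7753 · 6679 · 1771 · 5107 · 5365 · 7897 (mod 8718).
Accumulate the product:
109 · 7117 = 775753 ≡ 8569
8569 · 7753 = 66435457 ≡ 4297
4297 · 6679 = 28699663 ≡ 7
7 · 1771 = 12397 ≡ 3679
3679 · 5107 = 18788653 ≡ 1363
1363 · 5365 = 7312495 ≡ 6811
6811 · 7897 = 53786467 ≡ 5125

5125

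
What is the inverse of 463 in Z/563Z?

152

563 = 1*463 + 100
463 = 4*100 + 63
100 = 1*63 + 37
63 = 1*37 + 26
37 = 1*26 + 11
26 = 2*11 + 4
11 = 2*4 + 3
4 = 1*3 + 1
3 = 3*1 + 0
gcd(463, 563) = 1, so the inverse exists.
Bézout: 1 = −125*563 + 152*463.
So 463⁻¹ ≡ 152 (mod 563).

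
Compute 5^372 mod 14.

1

By square-and-multiply:
5^1 ≡ 5 (mod 14)
5^2 ≡ 5^2 = 25 ≡ 11 (mod 14)
5^4 ≡ 11^2 = 121 ≡ 9 (mod 14)
5^8 ≡ 9^2 = 81 ≡ 11 (mod 14)
5^16 ≡ 11^2 = 121 ≡ 9 (mod 14)
5^32 ≡ 9^2 = 81 ≡ 11 (mod 14)
5^64 ≡ 11^2 = 121 ≡ 9 (mod 14)
5^128 ≡ 9^2 = 81 ≡ 11 (mod 14)
5^256 ≡ 11^2 = 121 ≡ 9 (mod 14)
5^372 = 5^256 · 5^64 · 5^32 · 5^16 · 5^4 ≡ 9 · 9 · 11 · 9 · 9 (mod 14).
Accumulate the product:
9 · 9 = 81 ≡ 11
11 · 11 = 121 ≡ 9
9 · 9 = 81 ≡ 11
11 · 9 = 99 ≡ 1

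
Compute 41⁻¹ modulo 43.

Apply the Euclidean algorithm and back-substitute:
43 = 1*41 + 2
41 = 20*2 + 1
2 = 2*1 + 0
gcd(41, 43) = 1, so the inverse exists.
Back-substitute for 1:
1 = 1*41 − 20*2
  = −20*43 + 21*41
So 41⁻¹ ≡ 21 (mod 43).

21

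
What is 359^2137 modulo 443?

2137 in binary is 100001011001, i.e. 2137 = 2048 + 64 + 16 + 8 + 1.
359^1 ≡ 359 (mod 443)
359^2 ≡ 359^2 = 128881 ≡ 411 (mod 443)
359^4 ≡ 411^2 = 168921 ≡ 138 (mod 443)
359^8 ≡ 138^2 = 19044 ≡ 438 (mod 443)
359^16 ≡ 438^2 = 191844 ≡ 25 (mod 443)
359^32 ≡ 25^2 = 625 ≡ 182 (mod 443)
359^64 ≡ 182^2 = 33124 ≡ 342 (mod 443)
359^128 ≡ 342^2 = 116964 ≡ 12 (mod 443)
359^256 ≡ 12^2 = 144 (mod 443)
359^512 ≡ 144^2 = 20736 ≡ 358 (mod 443)
359^1024 ≡ 358^2 = 128164 ≡ 137 (mod 443)
359^2048 ≡ 137^2 = 18769 ≡ 163 (mod 443)
359^2137 = 359^2048 · 359^64 · 359^16 · 359^8 · 359^1 ≡ 163 · 342 · 25 · 438 · 359 (mod 443).
Accumulate the product:
163 · 342 = 55746 ≡ 371
371 · 25 = 9275 ≡ 415
415 · 438 = 181770 ≡ 140
140 · 359 = 50260 ≡ 201

201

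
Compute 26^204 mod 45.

1

Using repeated squaring:
26^1 ≡ 26 (mod 45)
26^2 ≡ 26^2 = 676 ≡ 1 (mod 45)
26^4 ≡ 1^2 = 1 (mod 45)
26^8 ≡ 1^2 = 1 (mod 45)
26^16 ≡ 1^2 = 1 (mod 45)
26^32 ≡ 1^2 = 1 (mod 45)
26^64 ≡ 1^2 = 1 (mod 45)
26^128 ≡ 1^2 = 1 (mod 45)
26^204 = 26^128 * 26^64 * 26^8 * 26^4 ≡ 1 * 1 * 1 * 1 (mod 45).
Accumulate the product:
1 * 1 = 1
1 * 1 = 1
1 * 1 = 1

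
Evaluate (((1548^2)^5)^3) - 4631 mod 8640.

(1548)^2 ≡ 3024 (mod 8640)
(3024)^5 ≡ 5184 (mod 8640)
(5184)^3 ≡ 5184 (mod 8640)
5184 - 4631 = 553

553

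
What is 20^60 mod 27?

By square-and-multiply:
60 in binary is 111100, i.e. 60 = 32 + 16 + 8 + 4.
20^1 ≡ 20 (mod 27)
20^2 ≡ 20^2 = 400 ≡ 22 (mod 27)
20^4 ≡ 22^2 = 484 ≡ 25 (mod 27)
20^8 ≡ 25^2 = 625 ≡ 4 (mod 27)
20^16 ≡ 4^2 = 16 (mod 27)
20^32 ≡ 16^2 = 256 ≡ 13 (mod 27)
20^60 = 20^32 × 20^16 × 20^8 × 20^4 ≡ 13 × 16 × 4 × 25 (mod 27).
Accumulate the product:
13 × 16 = 208 ≡ 19
19 × 4 = 76 ≡ 22
22 × 25 = 550 ≡ 10

10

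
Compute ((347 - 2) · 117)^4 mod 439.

198

347 - 2 = 345
345 · 117 = 40365 ≡ 416 (mod 439)
(416)^4 ≡ 198 (mod 439)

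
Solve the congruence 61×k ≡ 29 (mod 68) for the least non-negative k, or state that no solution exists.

25

gcd(61, 68) = 1, so a unique solution mod 68 exists.
61⁻¹ ≡ 29 (mod 68).
k ≡ 29×29 ≡ 25 (mod 68).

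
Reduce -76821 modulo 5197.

1134

-76821 = -15·5197 + 1134, so -76821 ≡ 1134 (mod 5197).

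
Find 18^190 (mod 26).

18^1 ≡ 18 (mod 26)
18^2 ≡ 18^2 = 324 ≡ 12 (mod 26)
18^4 ≡ 12^2 = 144 ≡ 14 (mod 26)
18^8 ≡ 14^2 = 196 ≡ 14 (mod 26)
18^16 ≡ 14^2 = 196 ≡ 14 (mod 26)
18^32 ≡ 14^2 = 196 ≡ 14 (mod 26)
18^64 ≡ 14^2 = 196 ≡ 14 (mod 26)
18^128 ≡ 14^2 = 196 ≡ 14 (mod 26)
18^190 = 18^128 * 18^32 * 18^16 * 18^8 * 18^4 * 18^2 ≡ 14 * 14 * 14 * 14 * 14 * 12 (mod 26).
Accumulate the product:
14 * 14 = 196 ≡ 14
14 * 14 = 196 ≡ 14
14 * 14 = 196 ≡ 14
14 * 14 = 196 ≡ 14
14 * 12 = 168 ≡ 12

12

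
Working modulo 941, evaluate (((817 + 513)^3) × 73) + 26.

817 + 513 = 1330 ≡ 389 (mod 941)
(389)^3 ≡ 555 (mod 941)
555 × 73 = 40515 ≡ 52 (mod 941)
52 + 26 = 78

78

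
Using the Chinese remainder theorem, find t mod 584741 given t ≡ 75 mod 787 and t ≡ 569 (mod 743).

787⁻¹ mod 743: 787·152 ≡ 1 (mod 743), so 787⁻¹ ≡ 152.
t = 75 + 787·((569 − 75)·152 mod 743) = 75 + 787·45 = 35490.
Check: 35490 mod 787 = 75, 35490 mod 743 = 569. ✓

35490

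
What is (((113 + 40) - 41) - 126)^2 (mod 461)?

113 + 40 = 153
153 - 41 = 112
112 - 126 = -14 ≡ 447 (mod 461)
(447)^2 ≡ 196 (mod 461)

196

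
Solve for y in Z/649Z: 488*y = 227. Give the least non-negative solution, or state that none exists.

571

gcd(488, 649) = 1, so a unique solution mod 649 exists.
488⁻¹ ≡ 520 (mod 649).
y ≡ 520*227 ≡ 571 (mod 649).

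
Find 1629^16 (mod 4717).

4547

1629^1 ≡ 1629 (mod 4717)
1629^2 ≡ 1629^2 = 2653641 ≡ 2687 (mod 4717)
1629^4 ≡ 2687^2 = 7219969 ≡ 2959 (mod 4717)
1629^8 ≡ 2959^2 = 8755681 ≡ 929 (mod 4717)
1629^16 ≡ 929^2 = 863041 ≡ 4547 (mod 4717)
So 1629^16 ≡ 4547 (mod 4717).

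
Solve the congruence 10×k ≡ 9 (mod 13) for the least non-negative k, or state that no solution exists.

10

gcd(10, 13) = 1, so a unique solution mod 13 exists.
10⁻¹ ≡ 4 (mod 13).
k ≡ 4×9 ≡ 10 (mod 13).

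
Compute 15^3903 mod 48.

3903 in binary is 111100111111, i.e. 3903 = 2048 + 1024 + 512 + 256 + 32 + 16 + 8 + 4 + 2 + 1.
15^1 ≡ 15 (mod 48)
15^2 ≡ 15^2 = 225 ≡ 33 (mod 48)
15^4 ≡ 33^2 = 1089 ≡ 33 (mod 48)
15^8 ≡ 33^2 = 1089 ≡ 33 (mod 48)
15^16 ≡ 33^2 = 1089 ≡ 33 (mod 48)
15^32 ≡ 33^2 = 1089 ≡ 33 (mod 48)
15^64 ≡ 33^2 = 1089 ≡ 33 (mod 48)
15^128 ≡ 33^2 = 1089 ≡ 33 (mod 48)
15^256 ≡ 33^2 = 1089 ≡ 33 (mod 48)
15^512 ≡ 33^2 = 1089 ≡ 33 (mod 48)
15^1024 ≡ 33^2 = 1089 ≡ 33 (mod 48)
15^2048 ≡ 33^2 = 1089 ≡ 33 (mod 48)
15^3903 = 15^2048 × 15^1024 × 15^512 × 15^256 × 15^32 × 15^16 × 15^8 × 15^4 × 15^2 × 15^1 ≡ 33 × 33 × 33 × 33 × 33 × 33 × 33 × 33 × 33 × 15 (mod 48).
Accumulate the product:
33 × 33 = 1089 ≡ 33
33 × 33 = 1089 ≡ 33
33 × 33 = 1089 ≡ 33
33 × 33 = 1089 ≡ 33
33 × 33 = 1089 ≡ 33
33 × 33 = 1089 ≡ 33
33 × 33 = 1089 ≡ 33
33 × 33 = 1089 ≡ 33
33 × 15 = 495 ≡ 15

15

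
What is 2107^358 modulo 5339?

By square-and-multiply:
358 in binary is 101100110, i.e. 358 = 256 + 64 + 32 + 4 + 2.
2107^1 ≡ 2107 (mod 5339)
2107^2 ≡ 2107^2 = 4439449 ≡ 2740 (mod 5339)
2107^4 ≡ 2740^2 = 7507600 ≡ 966 (mod 5339)
2107^8 ≡ 966^2 = 933156 ≡ 4170 (mod 5339)
2107^16 ≡ 4170^2 = 17388900 ≡ 5116 (mod 5339)
2107^32 ≡ 5116^2 = 26173456 ≡ 1678 (mod 5339)
2107^64 ≡ 1678^2 = 2815684 ≡ 2031 (mod 5339)
2107^128 ≡ 2031^2 = 4124961 ≡ 3253 (mod 5339)
2107^256 ≡ 3253^2 = 10582009 ≡ 111 (mod 5339)
2107^358 = 2107^256 × 2107^64 × 2107^32 × 2107^4 × 2107^2 ≡ 111 × 2031 × 1678 × 966 × 2740 (mod 5339).
Accumulate the product:
111 × 2031 = 225441 ≡ 1203
1203 × 1678 = 2018634 ≡ 492
492 × 966 = 475272 ≡ 101
101 × 2740 = 276740 ≡ 4451

4451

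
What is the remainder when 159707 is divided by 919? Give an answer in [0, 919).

159707 = 173·919 + 720, so 159707 ≡ 720 (mod 919).

720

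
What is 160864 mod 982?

798

160864 = 163*982 + 798, so 160864 ≡ 798 (mod 982).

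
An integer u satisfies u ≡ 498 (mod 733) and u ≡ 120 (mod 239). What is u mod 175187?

48876

733⁻¹ mod 239: 733×15 ≡ 1 (mod 239), so 733⁻¹ ≡ 15.
u = 498 + 733×((120 − 498)×15 mod 239) = 498 + 733×66 = 48876.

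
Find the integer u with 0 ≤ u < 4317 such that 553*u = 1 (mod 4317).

Apply the Euclidean algorithm and back-substitute:
4317 = 7*553 + 446
553 = 1*446 + 107
446 = 4*107 + 18
107 = 5*18 + 17
18 = 1*17 + 1
17 = 17*1 + 0
gcd(553, 4317) = 1, so the inverse exists.
Back-substitute for 1:
1 = 1*18 − 1*17
  = −1*107 + 6*18
  = 6*446 − 25*107
  = −25*553 + 31*446
  = 31*4317 − 242*553
So 553⁻¹ ≡ −242 ≡ 4075 (mod 4317).

4075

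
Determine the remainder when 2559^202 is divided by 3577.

202 in binary is 11001010, i.e. 202 = 128 + 64 + 8 + 2.
2559^1 ≡ 2559 (mod 3577)
2559^2 ≡ 2559^2 = 6548481 ≡ 2571 (mod 3577)
2559^4 ≡ 2571^2 = 6610041 ≡ 3322 (mod 3577)
2559^8 ≡ 3322^2 = 11035684 ≡ 639 (mod 3577)
2559^16 ≡ 639^2 = 408321 ≡ 543 (mod 3577)
2559^32 ≡ 543^2 = 294849 ≡ 1535 (mod 3577)
2559^64 ≡ 1535^2 = 2356225 ≡ 2559 (mod 3577)
2559^128 ≡ 2559^2 = 6548481 ≡ 2571 (mod 3577)
2559^202 = 2559^128 · 2559^64 · 2559^8 · 2559^2 ≡ 2571 · 2559 · 639 · 2571 (mod 3577).
Accumulate the product:
2571 · 2559 = 6579189 ≡ 1086
1086 · 639 = 693954 ≡ 16
16 · 2571 = 41136 ≡ 1789

1789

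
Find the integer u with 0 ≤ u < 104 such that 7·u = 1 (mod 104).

Run the extended Euclidean algorithm:
104 = 14*7 + 6
7 = 1*6 + 1
6 = 6*1 + 0
gcd(7, 104) = 1, so the inverse exists.
Bézout: 1 = −1*104 + 15*7.
So 7⁻¹ ≡ 15 (mod 104).

15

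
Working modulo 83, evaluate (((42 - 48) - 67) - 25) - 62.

6

42 - 48 = -6 ≡ 77 (mod 83)
77 - 67 = 10
10 - 25 = -15 ≡ 68 (mod 83)
68 - 62 = 6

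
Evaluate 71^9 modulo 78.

9 in binary is 1001, i.e. 9 = 8 + 1.
71^1 ≡ 71 (mod 78)
71^2 ≡ 71^2 = 5041 ≡ 49 (mod 78)
71^4 ≡ 49^2 = 2401 ≡ 61 (mod 78)
71^8 ≡ 61^2 = 3721 ≡ 55 (mod 78)
71^9 = 71^8 × 71^1 ≡ 55 × 71 (mod 78).
55 × 71 = 3905 ≡ 5 (mod 78).

5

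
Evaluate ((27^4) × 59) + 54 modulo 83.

(27)^4 ≡ 75 (mod 83)
75 × 59 = 4425 ≡ 26 (mod 83)
26 + 54 = 80

80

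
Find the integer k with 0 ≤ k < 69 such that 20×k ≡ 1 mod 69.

69 = 3·20 + 9
20 = 2·9 + 2
9 = 4·2 + 1
2 = 2·1 + 0
gcd(20, 69) = 1, so the inverse exists.
Bézout: 1 = 9·69 − 31·20.
So 20⁻¹ ≡ −31 ≡ 38 (mod 69).

38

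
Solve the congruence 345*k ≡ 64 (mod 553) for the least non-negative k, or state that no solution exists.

340

gcd(345, 553) = 1, so a unique solution mod 553 exists.
345⁻¹ ≡ 109 (mod 553).
k ≡ 109*64 ≡ 340 (mod 553).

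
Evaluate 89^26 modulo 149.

124

Compute successive squares:
26 in binary is 11010, i.e. 26 = 16 + 8 + 2.
89^1 ≡ 89 (mod 149)
89^2 ≡ 89^2 = 7921 ≡ 24 (mod 149)
89^4 ≡ 24^2 = 576 ≡ 129 (mod 149)
89^8 ≡ 129^2 = 16641 ≡ 102 (mod 149)
89^16 ≡ 102^2 = 10404 ≡ 123 (mod 149)
89^26 = 89^16 · 89^8 · 89^2 ≡ 123 · 102 · 24 (mod 149).
Accumulate the product:
123 · 102 = 12546 ≡ 30
30 · 24 = 720 ≡ 124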